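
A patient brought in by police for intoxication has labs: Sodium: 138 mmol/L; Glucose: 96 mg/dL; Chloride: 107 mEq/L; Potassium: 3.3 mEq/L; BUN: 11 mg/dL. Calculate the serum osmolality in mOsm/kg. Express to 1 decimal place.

285.3 mOsm/kg

Calculated osmolality = 2·Na + glucose/18 + BUN/2.8
= 2·138 + 96/18 + 11/2.8
= 276 + 5.33 + 3.93
= 285.26 mOsm/kg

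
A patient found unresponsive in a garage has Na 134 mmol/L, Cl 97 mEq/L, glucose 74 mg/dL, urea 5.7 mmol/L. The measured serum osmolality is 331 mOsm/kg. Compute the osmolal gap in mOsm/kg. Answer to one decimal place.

53.2 mOsm/kg

Calculated osmolality = 2·Na + glucose/18 + urea
= 2·134 + 74/18 + 5.7
= 268 + 4.11 + 5.70
= 277.81 mOsm/kg ≈ 277.8 mOsm/kg
Osmolar gap = measured − calculated = 331 − 277.8 = 53.2 mOsm/kg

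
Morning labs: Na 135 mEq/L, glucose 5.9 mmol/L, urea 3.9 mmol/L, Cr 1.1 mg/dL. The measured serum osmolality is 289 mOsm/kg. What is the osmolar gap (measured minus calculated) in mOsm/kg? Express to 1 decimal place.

Calculated osmolality = 2·Na + glucose + urea
= 2·135 + 5.9 + 3.9
= 270 + 5.90 + 3.90
= 279.8 mOsm/kg ≈ 279.8 mOsm/kg
Osmolar gap = measured − calculated = 289 − 279.8 = 9.2 mOsm/kg

9.2 mOsm/kg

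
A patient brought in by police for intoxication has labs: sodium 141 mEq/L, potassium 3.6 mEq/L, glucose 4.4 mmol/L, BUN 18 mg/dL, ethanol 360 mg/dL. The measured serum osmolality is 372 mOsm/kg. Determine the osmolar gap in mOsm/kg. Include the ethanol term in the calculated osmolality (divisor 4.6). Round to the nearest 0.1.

0.9 mOsm/kg

Calculated osmolality = 2·Na + glucose + BUN/2.8 + ethanol/4.6
= 2·141 + 4.4 + 18/2.8 + 360/4.6
= 282 + 4.40 + 6.43 + 78.26
= 371.09 mOsm/kg ≈ 371.1 mOsm/kg
Osmolar gap = measured − calculated = 372 − 371.1 = 0.9 mOsm/kg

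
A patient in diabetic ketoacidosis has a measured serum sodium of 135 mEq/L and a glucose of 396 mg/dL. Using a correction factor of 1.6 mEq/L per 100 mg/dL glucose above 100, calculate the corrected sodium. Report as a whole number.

Corrected Na = measured Na + 1.6 · (glucose − 100)/100
= 135 + 1.6 · (396 − 100)/100
= 135 + 4.7
= 139.7 mEq/L

140 mEq/L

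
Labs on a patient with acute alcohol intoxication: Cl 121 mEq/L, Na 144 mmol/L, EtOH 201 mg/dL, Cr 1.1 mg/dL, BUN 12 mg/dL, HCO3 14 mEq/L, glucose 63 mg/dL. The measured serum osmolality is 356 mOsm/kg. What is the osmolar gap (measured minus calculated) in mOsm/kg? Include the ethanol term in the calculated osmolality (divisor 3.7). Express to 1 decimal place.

Calculated osmolality = 2·Na + glucose/18 + BUN/2.8 + ethanol/3.7
= 2·144 + 63/18 + 12/2.8 + 201/3.7
= 288 + 3.50 + 4.29 + 54.32
= 350.11 mOsm/kg ≈ 350.1 mOsm/kg
Osmolar gap = measured − calculated = 356 − 350.1 = 5.9 mOsm/kg

5.9 mOsm/kg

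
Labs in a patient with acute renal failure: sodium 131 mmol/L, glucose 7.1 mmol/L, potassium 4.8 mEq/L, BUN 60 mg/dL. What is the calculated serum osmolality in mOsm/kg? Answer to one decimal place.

290.5 mOsm/kg

Calculated osmolality = 2·Na + glucose + BUN/2.8
= 2·131 + 7.1 + 60/2.8
= 262 + 7.10 + 21.43
= 290.53 mOsm/kg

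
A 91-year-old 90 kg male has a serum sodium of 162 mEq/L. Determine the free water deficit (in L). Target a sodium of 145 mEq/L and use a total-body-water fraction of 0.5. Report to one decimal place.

TBW = 0.5 · 90 = 45 L
Free water deficit = TBW · (Na/145 − 1)
= 45 · (162/145 − 1)
= 45 · 0.1172
= 5.27 L

5.3 L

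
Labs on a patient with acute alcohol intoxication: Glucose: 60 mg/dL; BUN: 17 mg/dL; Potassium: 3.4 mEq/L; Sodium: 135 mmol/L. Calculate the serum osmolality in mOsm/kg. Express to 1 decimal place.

Calculated osmolality = 2·Na + glucose/18 + BUN/2.8
= 2·135 + 60/18 + 17/2.8
= 270 + 3.33 + 6.07
= 279.4 mOsm/kg

279.4 mOsm/kg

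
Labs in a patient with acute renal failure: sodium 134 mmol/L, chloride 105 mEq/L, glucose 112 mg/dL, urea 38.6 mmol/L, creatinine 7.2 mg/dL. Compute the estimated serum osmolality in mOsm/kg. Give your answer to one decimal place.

Calculated osmolality = 2·Na + glucose/18 + urea
= 2·134 + 112/18 + 38.6
= 268 + 6.22 + 38.60
= 312.82 mOsm/kg

312.8 mOsm/kg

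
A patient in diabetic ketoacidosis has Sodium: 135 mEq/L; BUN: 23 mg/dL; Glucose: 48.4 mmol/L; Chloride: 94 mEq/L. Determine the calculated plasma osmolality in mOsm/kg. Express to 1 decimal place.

Calculated osmolality = 2·Na + glucose + BUN/2.8
= 2·135 + 48.4 + 23/2.8
= 270 + 48.40 + 8.21
= 326.61 mOsm/kg

326.6 mOsm/kg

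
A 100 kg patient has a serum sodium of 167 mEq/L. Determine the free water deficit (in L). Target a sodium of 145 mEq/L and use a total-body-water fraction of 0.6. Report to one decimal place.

TBW = 0.6 · 100 = 60 L
Free water deficit = TBW · (Na/145 − 1)
= 60 · (167/145 − 1)
= 60 · 0.1517
= 9.1 L

9.1 L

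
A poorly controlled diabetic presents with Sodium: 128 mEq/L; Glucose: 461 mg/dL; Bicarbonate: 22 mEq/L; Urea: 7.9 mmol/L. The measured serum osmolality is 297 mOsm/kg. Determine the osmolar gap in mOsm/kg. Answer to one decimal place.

7.5 mOsm/kg

Calculated osmolality = 2·Na + glucose/18 + urea
= 2·128 + 461/18 + 7.9
= 256 + 25.61 + 7.90
= 289.51 mOsm/kg ≈ 289.5 mOsm/kg
Osmolar gap = measured − calculated = 297 − 289.5 = 7.5 mOsm/kg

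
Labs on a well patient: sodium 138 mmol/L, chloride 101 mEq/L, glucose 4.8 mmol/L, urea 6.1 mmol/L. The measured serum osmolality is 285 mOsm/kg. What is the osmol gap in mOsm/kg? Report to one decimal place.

-1.9 mOsm/kg

Calculated osmolality = 2·Na + glucose + urea
= 2·138 + 4.8 + 6.1
= 276 + 4.80 + 6.10
= 286.9 mOsm/kg ≈ 286.9 mOsm/kg
Osmolar gap = measured − calculated = 285 − 286.9 = -1.9 mOsm/kg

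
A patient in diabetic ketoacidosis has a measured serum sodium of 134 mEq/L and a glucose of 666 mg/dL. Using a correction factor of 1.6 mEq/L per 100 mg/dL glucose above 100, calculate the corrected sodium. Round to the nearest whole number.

143 mEq/L

Corrected Na = measured Na + 1.6 · (glucose − 100)/100
= 134 + 1.6 · (666 − 100)/100
= 134 + 9.1
= 143.1 mEq/L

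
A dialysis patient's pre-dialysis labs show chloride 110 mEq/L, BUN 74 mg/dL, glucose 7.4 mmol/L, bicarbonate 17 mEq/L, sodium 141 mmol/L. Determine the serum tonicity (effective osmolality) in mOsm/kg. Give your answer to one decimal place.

Effective osmolality excludes urea (freely permeant across cell membranes):
2·Na + glucose
= 2·141 + 7.4
= 282 + 7.4
= 289.4 mOsm/kg

289.4 mOsm/kg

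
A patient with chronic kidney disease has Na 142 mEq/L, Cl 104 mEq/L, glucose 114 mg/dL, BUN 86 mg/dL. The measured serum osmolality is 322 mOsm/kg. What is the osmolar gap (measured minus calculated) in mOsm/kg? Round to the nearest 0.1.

Calculated osmolality = 2·Na + glucose/18 + BUN/2.8
= 2·142 + 114/18 + 86/2.8
= 284 + 6.33 + 30.71
= 321.04 mOsm/kg ≈ 321.0 mOsm/kg
Osmolar gap = measured − calculated = 322 − 321.0 = 1.0 mOsm/kg

1.0 mOsm/kg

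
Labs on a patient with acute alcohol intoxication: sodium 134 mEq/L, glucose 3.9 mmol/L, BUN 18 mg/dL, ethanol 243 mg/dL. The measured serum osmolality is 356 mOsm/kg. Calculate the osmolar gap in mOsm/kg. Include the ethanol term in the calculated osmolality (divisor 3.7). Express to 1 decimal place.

Calculated osmolality = 2·Na + glucose + BUN/2.8 + ethanol/3.7
= 2·134 + 3.9 + 18/2.8 + 243/3.7
= 268 + 3.90 + 6.43 + 65.68
= 344.01 mOsm/kg ≈ 344.0 mOsm/kg
Osmolar gap = measured − calculated = 356 − 344.0 = 12.0 mOsm/kg

12.0 mOsm/kg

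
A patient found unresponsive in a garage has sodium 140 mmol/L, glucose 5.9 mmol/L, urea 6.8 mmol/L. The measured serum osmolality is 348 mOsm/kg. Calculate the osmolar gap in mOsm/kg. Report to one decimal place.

55.3 mOsm/kg

Calculated osmolality = 2·Na + glucose + urea
= 2·140 + 5.9 + 6.8
= 280 + 5.90 + 6.80
= 292.7 mOsm/kg ≈ 292.7 mOsm/kg
Osmolar gap = measured − calculated = 348 − 292.7 = 55.3 mOsm/kg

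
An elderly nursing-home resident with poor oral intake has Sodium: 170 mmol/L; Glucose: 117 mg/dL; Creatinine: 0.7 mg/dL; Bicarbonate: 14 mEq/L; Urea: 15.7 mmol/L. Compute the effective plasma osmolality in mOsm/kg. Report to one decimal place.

346.5 mOsm/kg

Effective osmolality excludes urea (freely permeant across cell membranes):
2·Na + glucose/18
= 2·170 + 117/18
= 340 + 6.5
= 346.5 mOsm/kg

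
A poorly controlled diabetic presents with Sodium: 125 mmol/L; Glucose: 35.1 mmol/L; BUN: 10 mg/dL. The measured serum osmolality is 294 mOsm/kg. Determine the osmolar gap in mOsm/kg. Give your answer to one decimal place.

5.3 mOsm/kg

Calculated osmolality = 2·Na + glucose + BUN/2.8
= 2·125 + 35.1 + 10/2.8
= 250 + 35.10 + 3.57
= 288.67 mOsm/kg ≈ 288.7 mOsm/kg
Osmolar gap = measured − calculated = 294 − 288.7 = 5.3 mOsm/kg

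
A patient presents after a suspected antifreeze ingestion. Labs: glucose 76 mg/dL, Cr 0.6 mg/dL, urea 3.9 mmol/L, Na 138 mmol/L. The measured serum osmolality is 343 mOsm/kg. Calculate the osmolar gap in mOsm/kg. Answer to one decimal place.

Calculated osmolality = 2·Na + glucose/18 + urea
= 2·138 + 76/18 + 3.9
= 276 + 4.22 + 3.90
= 284.12 mOsm/kg ≈ 284.1 mOsm/kg
Osmolar gap = measured − calculated = 343 − 284.1 = 58.9 mOsm/kg

58.9 mOsm/kg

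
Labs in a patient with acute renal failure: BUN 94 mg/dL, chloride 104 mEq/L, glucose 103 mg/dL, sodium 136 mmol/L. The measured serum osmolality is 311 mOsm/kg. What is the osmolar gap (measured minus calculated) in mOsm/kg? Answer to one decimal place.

-0.3 mOsm/kg

Calculated osmolality = 2·Na + glucose/18 + BUN/2.8
= 2·136 + 103/18 + 94/2.8
= 272 + 5.72 + 33.57
= 311.29 mOsm/kg ≈ 311.3 mOsm/kg
Osmolar gap = measured − calculated = 311 − 311.3 = -0.3 mOsm/kg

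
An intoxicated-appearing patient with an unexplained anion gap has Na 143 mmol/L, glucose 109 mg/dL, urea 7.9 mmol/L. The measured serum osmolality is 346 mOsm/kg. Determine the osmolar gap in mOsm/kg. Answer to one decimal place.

46.0 mOsm/kg

Calculated osmolality = 2·Na + glucose/18 + urea
= 2·143 + 109/18 + 7.9
= 286 + 6.06 + 7.90
= 299.96 mOsm/kg ≈ 300.0 mOsm/kg
Osmolar gap = measured − calculated = 346 − 300.0 = 46.0 mOsm/kg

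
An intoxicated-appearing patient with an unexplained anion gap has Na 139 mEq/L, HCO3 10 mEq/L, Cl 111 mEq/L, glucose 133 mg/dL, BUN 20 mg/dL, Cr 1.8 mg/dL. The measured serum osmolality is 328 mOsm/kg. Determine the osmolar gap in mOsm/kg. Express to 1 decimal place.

Calculated osmolality = 2·Na + glucose/18 + BUN/2.8
= 2·139 + 133/18 + 20/2.8
= 278 + 7.39 + 7.14
= 292.53 mOsm/kg ≈ 292.5 mOsm/kg
Osmolar gap = measured − calculated = 328 − 292.5 = 35.5 mOsm/kg

35.5 mOsm/kg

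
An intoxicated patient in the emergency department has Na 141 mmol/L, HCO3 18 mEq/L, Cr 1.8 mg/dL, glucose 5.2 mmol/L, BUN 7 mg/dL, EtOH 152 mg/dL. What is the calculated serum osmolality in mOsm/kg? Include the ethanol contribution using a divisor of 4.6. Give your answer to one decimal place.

Calculated osmolality = 2·Na + glucose + BUN/2.8 + ethanol/4.6
= 2·141 + 5.2 + 7/2.8 + 152/4.6
= 282 + 5.20 + 2.50 + 33.04
= 322.74 mOsm/kg

322.7 mOsm/kg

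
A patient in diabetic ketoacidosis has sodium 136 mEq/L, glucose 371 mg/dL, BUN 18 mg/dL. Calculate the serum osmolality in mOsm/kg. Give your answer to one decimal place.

299.0 mOsm/kg

Calculated osmolality = 2·Na + glucose/18 + BUN/2.8
= 2·136 + 371/18 + 18/2.8
= 272 + 20.61 + 6.43
= 299.04 mOsm/kg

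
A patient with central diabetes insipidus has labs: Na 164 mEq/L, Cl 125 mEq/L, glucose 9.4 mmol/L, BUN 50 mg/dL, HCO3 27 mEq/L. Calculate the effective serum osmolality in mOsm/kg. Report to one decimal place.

Effective osmolality excludes urea (freely permeant across cell membranes):
2·Na + glucose
= 2·164 + 9.4
= 328 + 9.4
= 337.4 mOsm/kg

337.4 mOsm/kg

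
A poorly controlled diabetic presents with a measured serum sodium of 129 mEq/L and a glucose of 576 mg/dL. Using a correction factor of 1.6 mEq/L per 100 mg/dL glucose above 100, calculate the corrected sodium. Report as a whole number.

Corrected Na = measured Na + 1.6 · (glucose − 100)/100
= 129 + 1.6 · (576 − 100)/100
= 129 + 7.6
= 136.6 mEq/L

137 mEq/L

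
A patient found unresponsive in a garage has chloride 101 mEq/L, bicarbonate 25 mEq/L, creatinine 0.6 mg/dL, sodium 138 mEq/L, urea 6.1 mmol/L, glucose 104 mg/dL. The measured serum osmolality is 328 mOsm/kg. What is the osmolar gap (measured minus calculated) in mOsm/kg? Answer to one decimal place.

Calculated osmolality = 2·Na + glucose/18 + urea
= 2·138 + 104/18 + 6.1
= 276 + 5.78 + 6.10
= 287.88 mOsm/kg ≈ 287.9 mOsm/kg
Osmolar gap = measured − calculated = 328 − 287.9 = 40.1 mOsm/kg

40.1 mOsm/kg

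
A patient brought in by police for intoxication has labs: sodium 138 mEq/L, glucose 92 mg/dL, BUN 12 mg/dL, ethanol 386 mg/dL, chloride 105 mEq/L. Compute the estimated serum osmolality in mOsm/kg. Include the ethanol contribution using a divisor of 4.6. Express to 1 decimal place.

369.3 mOsm/kg

Calculated osmolality = 2·Na + glucose/18 + BUN/2.8 + ethanol/4.6
= 2·138 + 92/18 + 12/2.8 + 386/4.6
= 276 + 5.11 + 4.29 + 83.91
= 369.31 mOsm/kg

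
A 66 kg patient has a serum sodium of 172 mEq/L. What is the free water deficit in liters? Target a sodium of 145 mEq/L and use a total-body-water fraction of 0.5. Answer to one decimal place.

TBW = 0.5 · 66 = 33 L
Free water deficit = TBW · (Na/145 − 1)
= 33 · (172/145 − 1)
= 33 · 0.1862
= 6.14 L

6.1 L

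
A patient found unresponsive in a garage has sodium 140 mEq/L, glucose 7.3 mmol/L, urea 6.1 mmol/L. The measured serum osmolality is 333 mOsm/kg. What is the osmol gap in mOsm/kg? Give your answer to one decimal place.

Calculated osmolality = 2·Na + glucose + urea
= 2·140 + 7.3 + 6.1
= 280 + 7.30 + 6.10
= 293.4 mOsm/kg ≈ 293.4 mOsm/kg
Osmolar gap = measured − calculated = 333 − 293.4 = 39.6 mOsm/kg

39.6 mOsm/kg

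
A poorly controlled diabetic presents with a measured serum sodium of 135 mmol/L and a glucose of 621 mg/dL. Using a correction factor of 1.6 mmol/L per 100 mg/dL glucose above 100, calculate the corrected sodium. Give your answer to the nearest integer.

Corrected Na = measured Na + 1.6 · (glucose − 100)/100
= 135 + 1.6 · (621 − 100)/100
= 135 + 8.3
= 143.3 mmol/L

143 mmol/L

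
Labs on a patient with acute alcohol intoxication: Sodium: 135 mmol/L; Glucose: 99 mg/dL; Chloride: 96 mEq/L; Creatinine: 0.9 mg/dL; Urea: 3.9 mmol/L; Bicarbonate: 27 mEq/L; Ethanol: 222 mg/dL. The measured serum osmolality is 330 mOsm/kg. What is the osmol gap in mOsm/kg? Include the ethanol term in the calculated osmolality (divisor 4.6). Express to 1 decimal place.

2.3 mOsm/kg

Calculated osmolality = 2·Na + glucose/18 + urea + ethanol/4.6
= 2·135 + 99/18 + 3.9 + 222/4.6
= 270 + 5.50 + 3.90 + 48.26
= 327.66 mOsm/kg ≈ 327.7 mOsm/kg
Osmolar gap = measured − calculated = 330 − 327.7 = 2.3 mOsm/kg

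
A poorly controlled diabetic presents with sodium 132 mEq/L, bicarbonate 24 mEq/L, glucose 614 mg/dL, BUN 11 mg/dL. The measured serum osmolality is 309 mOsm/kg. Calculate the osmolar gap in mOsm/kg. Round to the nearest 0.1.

7.0 mOsm/kg

Calculated osmolality = 2·Na + glucose/18 + BUN/2.8
= 2·132 + 614/18 + 11/2.8
= 264 + 34.11 + 3.93
= 302.04 mOsm/kg ≈ 302.0 mOsm/kg
Osmolar gap = measured − calculated = 309 − 302.0 = 7.0 mOsm/kg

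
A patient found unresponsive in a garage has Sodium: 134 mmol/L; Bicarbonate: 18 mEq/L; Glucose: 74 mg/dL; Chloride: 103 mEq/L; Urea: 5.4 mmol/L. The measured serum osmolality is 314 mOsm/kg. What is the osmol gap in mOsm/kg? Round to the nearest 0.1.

36.5 mOsm/kg

Calculated osmolality = 2·Na + glucose/18 + urea
= 2·134 + 74/18 + 5.4
= 268 + 4.11 + 5.40
= 277.51 mOsm/kg ≈ 277.5 mOsm/kg
Osmolar gap = measured − calculated = 314 − 277.5 = 36.5 mOsm/kg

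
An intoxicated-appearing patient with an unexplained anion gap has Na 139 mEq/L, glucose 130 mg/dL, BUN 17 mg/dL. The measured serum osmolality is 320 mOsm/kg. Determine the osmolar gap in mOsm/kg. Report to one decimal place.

Calculated osmolality = 2·Na + glucose/18 + BUN/2.8
= 2·139 + 130/18 + 17/2.8
= 278 + 7.22 + 6.07
= 291.29 mOsm/kg ≈ 291.3 mOsm/kg
Osmolar gap = measured − calculated = 320 − 291.3 = 28.7 mOsm/kg

28.7 mOsm/kg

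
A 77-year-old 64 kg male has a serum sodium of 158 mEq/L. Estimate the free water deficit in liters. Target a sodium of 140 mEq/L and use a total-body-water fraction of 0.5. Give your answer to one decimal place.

TBW = 0.5 · 64 = 32 L
Free water deficit = TBW · (Na/140 − 1)
= 32 · (158/140 − 1)
= 32 · 0.1286
= 4.12 L

4.1 L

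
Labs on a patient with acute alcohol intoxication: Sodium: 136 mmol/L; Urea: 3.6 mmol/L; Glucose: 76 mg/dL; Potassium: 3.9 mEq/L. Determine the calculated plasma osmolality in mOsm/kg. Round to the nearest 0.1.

Calculated osmolality = 2·Na + glucose/18 + urea
= 2·136 + 76/18 + 3.6
= 272 + 4.22 + 3.60
= 279.82 mOsm/kg

279.8 mOsm/kg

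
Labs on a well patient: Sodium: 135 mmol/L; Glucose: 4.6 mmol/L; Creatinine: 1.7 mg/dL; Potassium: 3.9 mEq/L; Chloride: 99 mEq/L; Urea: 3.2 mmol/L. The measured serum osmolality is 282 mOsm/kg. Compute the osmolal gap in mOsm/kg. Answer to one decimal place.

Calculated osmolality = 2·Na + glucose + urea
= 2·135 + 4.6 + 3.2
= 270 + 4.60 + 3.20
= 277.8 mOsm/kg ≈ 277.8 mOsm/kg
Osmolar gap = measured − calculated = 282 − 277.8 = 4.2 mOsm/kg

4.2 mOsm/kg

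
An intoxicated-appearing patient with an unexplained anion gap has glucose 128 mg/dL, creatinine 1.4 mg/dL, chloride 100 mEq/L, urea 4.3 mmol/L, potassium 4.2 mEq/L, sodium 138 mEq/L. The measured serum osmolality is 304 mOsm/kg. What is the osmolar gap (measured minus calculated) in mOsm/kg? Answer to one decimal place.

Calculated osmolality = 2·Na + glucose/18 + urea
= 2·138 + 128/18 + 4.3
= 276 + 7.11 + 4.30
= 287.41 mOsm/kg ≈ 287.4 mOsm/kg
Osmolar gap = measured − calculated = 304 − 287.4 = 16.6 mOsm/kg

16.6 mOsm/kg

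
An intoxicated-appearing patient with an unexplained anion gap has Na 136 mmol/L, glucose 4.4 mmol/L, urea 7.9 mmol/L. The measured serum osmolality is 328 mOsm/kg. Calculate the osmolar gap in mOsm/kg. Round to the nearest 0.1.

Calculated osmolality = 2·Na + glucose + urea
= 2·136 + 4.4 + 7.9
= 272 + 4.40 + 7.90
= 284.3 mOsm/kg ≈ 284.3 mOsm/kg
Osmolar gap = measured − calculated = 328 − 284.3 = 43.7 mOsm/kg

43.7 mOsm/kg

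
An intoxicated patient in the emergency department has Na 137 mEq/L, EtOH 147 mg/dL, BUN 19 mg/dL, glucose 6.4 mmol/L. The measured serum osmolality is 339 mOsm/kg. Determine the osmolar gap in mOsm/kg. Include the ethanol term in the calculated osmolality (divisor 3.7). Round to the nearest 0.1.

Calculated osmolality = 2·Na + glucose + BUN/2.8 + ethanol/3.7
= 2·137 + 6.4 + 19/2.8 + 147/3.7
= 274 + 6.40 + 6.79 + 39.73
= 326.92 mOsm/kg ≈ 326.9 mOsm/kg
Osmolar gap = measured − calculated = 339 − 326.9 = 12.1 mOsm/kg

12.1 mOsm/kg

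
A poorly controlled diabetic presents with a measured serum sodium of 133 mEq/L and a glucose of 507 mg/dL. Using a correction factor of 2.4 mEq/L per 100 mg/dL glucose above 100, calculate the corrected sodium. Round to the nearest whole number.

143 mEq/L

Corrected Na = measured Na + 2.4 · (glucose − 100)/100
= 133 + 2.4 · (507 − 100)/100
= 133 + 9.8
= 142.8 mEq/L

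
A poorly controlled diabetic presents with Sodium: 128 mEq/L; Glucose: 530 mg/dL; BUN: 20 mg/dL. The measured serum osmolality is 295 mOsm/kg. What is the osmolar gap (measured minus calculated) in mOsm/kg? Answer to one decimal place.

2.4 mOsm/kg

Calculated osmolality = 2·Na + glucose/18 + BUN/2.8
= 2·128 + 530/18 + 20/2.8
= 256 + 29.44 + 7.14
= 292.58 mOsm/kg ≈ 292.6 mOsm/kg
Osmolar gap = measured − calculated = 295 − 292.6 = 2.4 mOsm/kg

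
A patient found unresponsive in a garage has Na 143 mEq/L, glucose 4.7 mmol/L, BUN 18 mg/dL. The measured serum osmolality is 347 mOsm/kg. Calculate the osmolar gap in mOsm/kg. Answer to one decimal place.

Calculated osmolality = 2·Na + glucose + BUN/2.8
= 2·143 + 4.7 + 18/2.8
= 286 + 4.70 + 6.43
= 297.13 mOsm/kg ≈ 297.1 mOsm/kg
Osmolar gap = measured − calculated = 347 − 297.1 = 49.9 mOsm/kg

49.9 mOsm/kg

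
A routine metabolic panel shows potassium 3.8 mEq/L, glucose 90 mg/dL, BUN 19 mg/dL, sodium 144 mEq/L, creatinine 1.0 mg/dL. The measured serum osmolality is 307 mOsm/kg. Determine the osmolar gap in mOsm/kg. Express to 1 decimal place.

Calculated osmolality = 2·Na + glucose/18 + BUN/2.8
= 2·144 + 90/18 + 19/2.8
= 288 + 5 + 6.79
= 299.79 mOsm/kg ≈ 299.8 mOsm/kg
Osmolar gap = measured − calculated = 307 − 299.8 = 7.2 mOsm/kg

7.2 mOsm/kg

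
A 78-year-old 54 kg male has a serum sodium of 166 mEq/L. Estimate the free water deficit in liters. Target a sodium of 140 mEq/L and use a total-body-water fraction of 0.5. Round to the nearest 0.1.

TBW = 0.5 · 54 = 27 L
Free water deficit = TBW · (Na/140 − 1)
= 27 · (166/140 − 1)
= 27 · 0.1857
= 5.01 L

5.0 L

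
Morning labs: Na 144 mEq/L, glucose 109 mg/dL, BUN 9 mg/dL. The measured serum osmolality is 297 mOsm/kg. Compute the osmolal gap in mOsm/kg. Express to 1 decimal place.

Calculated osmolality = 2·Na + glucose/18 + BUN/2.8
= 2·144 + 109/18 + 9/2.8
= 288 + 6.06 + 3.21
= 297.27 mOsm/kg ≈ 297.3 mOsm/kg
Osmolar gap = measured − calculated = 297 − 297.3 = -0.3 mOsm/kg

-0.3 mOsm/kg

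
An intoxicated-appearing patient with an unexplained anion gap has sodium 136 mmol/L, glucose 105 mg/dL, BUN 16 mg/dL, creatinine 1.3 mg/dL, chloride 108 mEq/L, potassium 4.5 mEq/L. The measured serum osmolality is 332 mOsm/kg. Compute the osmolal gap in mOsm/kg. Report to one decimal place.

48.5 mOsm/kg

Calculated osmolality = 2·Na + glucose/18 + BUN/2.8
= 2·136 + 105/18 + 16/2.8
= 272 + 5.83 + 5.71
= 283.54 mOsm/kg ≈ 283.5 mOsm/kg
Osmolar gap = measured − calculated = 332 − 283.5 = 48.5 mOsm/kg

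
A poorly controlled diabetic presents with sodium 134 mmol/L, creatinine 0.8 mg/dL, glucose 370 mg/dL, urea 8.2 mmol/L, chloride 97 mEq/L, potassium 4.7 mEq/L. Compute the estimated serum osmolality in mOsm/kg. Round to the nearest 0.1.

Calculated osmolality = 2·Na + glucose/18 + urea
= 2·134 + 370/18 + 8.2
= 268 + 20.56 + 8.20
= 296.76 mOsm/kg

296.8 mOsm/kg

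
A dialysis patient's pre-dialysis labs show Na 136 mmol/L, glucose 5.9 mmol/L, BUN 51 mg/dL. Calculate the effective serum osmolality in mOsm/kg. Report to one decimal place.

277.9 mOsm/kg

Effective osmolality excludes urea (freely permeant across cell membranes):
2·Na + glucose
= 2·136 + 5.9
= 272 + 5.9
= 277.9 mOsm/kg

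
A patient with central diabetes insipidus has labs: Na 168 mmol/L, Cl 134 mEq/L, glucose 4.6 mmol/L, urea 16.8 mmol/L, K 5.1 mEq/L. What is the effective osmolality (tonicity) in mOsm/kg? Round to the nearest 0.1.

Effective osmolality excludes urea (freely permeant across cell membranes):
2·Na + glucose
= 2·168 + 4.6
= 336 + 4.6
= 340.6 mOsm/kg

340.6 mOsm/kg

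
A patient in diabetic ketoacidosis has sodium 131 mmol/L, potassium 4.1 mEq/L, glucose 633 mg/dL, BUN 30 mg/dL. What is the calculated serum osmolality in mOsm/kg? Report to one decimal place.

Calculated osmolality = 2·Na + glucose/18 + BUN/2.8
= 2·131 + 633/18 + 30/2.8
= 262 + 35.17 + 10.71
= 307.88 mOsm/kg

307.9 mOsm/kg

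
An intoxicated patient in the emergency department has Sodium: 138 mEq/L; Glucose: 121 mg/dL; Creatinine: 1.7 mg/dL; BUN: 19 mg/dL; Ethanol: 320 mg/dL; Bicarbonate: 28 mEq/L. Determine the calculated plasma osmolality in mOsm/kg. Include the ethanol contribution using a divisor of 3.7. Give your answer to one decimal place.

376.0 mOsm/kg

Calculated osmolality = 2·Na + glucose/18 + BUN/2.8 + ethanol/3.7
= 2·138 + 121/18 + 19/2.8 + 320/3.7
= 276 + 6.72 + 6.79 + 86.49
= 376 mOsm/kg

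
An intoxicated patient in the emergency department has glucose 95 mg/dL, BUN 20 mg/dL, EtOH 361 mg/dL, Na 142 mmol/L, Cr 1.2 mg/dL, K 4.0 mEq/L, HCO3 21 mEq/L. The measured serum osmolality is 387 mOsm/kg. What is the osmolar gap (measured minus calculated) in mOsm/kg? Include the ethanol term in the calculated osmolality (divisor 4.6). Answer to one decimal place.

12.1 mOsm/kg

Calculated osmolality = 2·Na + glucose/18 + BUN/2.8 + ethanol/4.6
= 2·142 + 95/18 + 20/2.8 + 361/4.6
= 284 + 5.28 + 7.14 + 78.48
= 374.9 mOsm/kg ≈ 374.9 mOsm/kg
Osmolar gap = measured − calculated = 387 − 374.9 = 12.1 mOsm/kg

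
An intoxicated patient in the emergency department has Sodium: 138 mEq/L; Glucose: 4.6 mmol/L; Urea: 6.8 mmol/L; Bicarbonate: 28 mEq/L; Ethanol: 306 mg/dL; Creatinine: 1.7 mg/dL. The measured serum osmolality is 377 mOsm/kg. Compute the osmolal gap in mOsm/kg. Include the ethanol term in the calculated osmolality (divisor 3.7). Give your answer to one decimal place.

6.9 mOsm/kg

Calculated osmolality = 2·Na + glucose + urea + ethanol/3.7
= 2·138 + 4.6 + 6.8 + 306/3.7
= 276 + 4.60 + 6.80 + 82.70
= 370.1 mOsm/kg ≈ 370.1 mOsm/kg
Osmolar gap = measured − calculated = 377 − 370.1 = 6.9 mOsm/kg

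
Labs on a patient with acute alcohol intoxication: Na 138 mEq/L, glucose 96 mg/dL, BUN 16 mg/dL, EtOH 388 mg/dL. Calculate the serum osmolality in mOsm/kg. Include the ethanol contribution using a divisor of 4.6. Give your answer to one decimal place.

371.4 mOsm/kg

Calculated osmolality = 2·Na + glucose/18 + BUN/2.8 + ethanol/4.6
= 2·138 + 96/18 + 16/2.8 + 388/4.6
= 276 + 5.33 + 5.71 + 84.35
= 371.39 mOsm/kg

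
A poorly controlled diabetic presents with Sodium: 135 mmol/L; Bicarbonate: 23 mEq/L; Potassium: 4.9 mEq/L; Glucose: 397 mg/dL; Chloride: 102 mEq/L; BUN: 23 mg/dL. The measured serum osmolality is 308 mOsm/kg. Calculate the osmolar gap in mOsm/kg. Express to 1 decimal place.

7.7 mOsm/kg

Calculated osmolality = 2·Na + glucose/18 + BUN/2.8
= 2·135 + 397/18 + 23/2.8
= 270 + 22.06 + 8.21
= 300.27 mOsm/kg ≈ 300.3 mOsm/kg
Osmolar gap = measured − calculated = 308 − 300.3 = 7.7 mOsm/kg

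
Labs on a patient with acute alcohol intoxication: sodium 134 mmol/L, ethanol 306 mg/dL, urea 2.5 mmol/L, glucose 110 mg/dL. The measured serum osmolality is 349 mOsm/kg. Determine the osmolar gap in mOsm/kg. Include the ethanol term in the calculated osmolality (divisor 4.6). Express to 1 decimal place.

5.9 mOsm/kg

Calculated osmolality = 2·Na + glucose/18 + urea + ethanol/4.6
= 2·134 + 110/18 + 2.5 + 306/4.6
= 268 + 6.11 + 2.50 + 66.52
= 343.13 mOsm/kg ≈ 343.1 mOsm/kg
Osmolar gap = measured − calculated = 349 − 343.1 = 5.9 mOsm/kg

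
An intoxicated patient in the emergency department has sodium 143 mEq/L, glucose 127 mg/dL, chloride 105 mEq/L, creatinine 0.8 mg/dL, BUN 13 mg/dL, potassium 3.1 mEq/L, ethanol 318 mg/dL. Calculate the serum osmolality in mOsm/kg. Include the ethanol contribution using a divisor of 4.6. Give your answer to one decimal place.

366.8 mOsm/kg

Calculated osmolality = 2·Na + glucose/18 + BUN/2.8 + ethanol/4.6
= 2·143 + 127/18 + 13/2.8 + 318/4.6
= 286 + 7.06 + 4.64 + 69.13
= 366.83 mOsm/kg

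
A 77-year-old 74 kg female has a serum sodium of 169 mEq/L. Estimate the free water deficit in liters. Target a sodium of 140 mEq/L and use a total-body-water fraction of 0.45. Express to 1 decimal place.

6.9 L

TBW = 0.45 · 74 = 33.3 L
Free water deficit = TBW · (Na/140 − 1)
= 33.3 · (169/140 − 1)
= 33.3 · 0.2071
= 6.9 L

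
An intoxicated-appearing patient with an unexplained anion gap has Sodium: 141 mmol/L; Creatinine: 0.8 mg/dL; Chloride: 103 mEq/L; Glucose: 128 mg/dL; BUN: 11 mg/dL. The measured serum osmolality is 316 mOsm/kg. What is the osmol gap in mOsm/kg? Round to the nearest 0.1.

23.0 mOsm/kg

Calculated osmolality = 2·Na + glucose/18 + BUN/2.8
= 2·141 + 128/18 + 11/2.8
= 282 + 7.11 + 3.93
= 293.04 mOsm/kg ≈ 293.0 mOsm/kg
Osmolar gap = measured − calculated = 316 − 293.0 = 23.0 mOsm/kg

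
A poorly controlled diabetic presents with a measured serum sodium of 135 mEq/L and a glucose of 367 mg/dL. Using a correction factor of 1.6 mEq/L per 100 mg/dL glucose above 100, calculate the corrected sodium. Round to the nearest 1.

Corrected Na = measured Na + 1.6 · (glucose − 100)/100
= 135 + 1.6 · (367 − 100)/100
= 135 + 4.3
= 139.3 mEq/L

139 mEq/L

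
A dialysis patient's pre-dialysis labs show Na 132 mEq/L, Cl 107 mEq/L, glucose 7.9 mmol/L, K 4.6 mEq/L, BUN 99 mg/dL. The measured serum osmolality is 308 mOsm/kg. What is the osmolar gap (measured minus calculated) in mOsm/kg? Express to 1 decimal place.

Calculated osmolality = 2·Na + glucose + BUN/2.8
= 2·132 + 7.9 + 99/2.8
= 264 + 7.90 + 35.36
= 307.26 mOsm/kg ≈ 307.3 mOsm/kg
Osmolar gap = measured − calculated = 308 − 307.3 = 0.7 mOsm/kg

0.7 mOsm/kg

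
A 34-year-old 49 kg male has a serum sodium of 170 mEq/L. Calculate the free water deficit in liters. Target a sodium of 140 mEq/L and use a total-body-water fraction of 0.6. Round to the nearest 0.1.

TBW = 0.6 · 49 = 29.4 L
Free water deficit = TBW · (Na/140 − 1)
= 29.4 · (170/140 − 1)
= 29.4 · 0.2143
= 6.3 L

6.3 L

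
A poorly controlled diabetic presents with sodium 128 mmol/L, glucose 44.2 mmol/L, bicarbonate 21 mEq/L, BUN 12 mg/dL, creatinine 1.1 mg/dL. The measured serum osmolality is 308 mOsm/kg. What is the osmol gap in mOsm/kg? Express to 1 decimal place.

3.5 mOsm/kg

Calculated osmolality = 2·Na + glucose + BUN/2.8
= 2·128 + 44.2 + 12/2.8
= 256 + 44.20 + 4.29
= 304.49 mOsm/kg ≈ 304.5 mOsm/kg
Osmolar gap = measured − calculated = 308 − 304.5 = 3.5 mOsm/kg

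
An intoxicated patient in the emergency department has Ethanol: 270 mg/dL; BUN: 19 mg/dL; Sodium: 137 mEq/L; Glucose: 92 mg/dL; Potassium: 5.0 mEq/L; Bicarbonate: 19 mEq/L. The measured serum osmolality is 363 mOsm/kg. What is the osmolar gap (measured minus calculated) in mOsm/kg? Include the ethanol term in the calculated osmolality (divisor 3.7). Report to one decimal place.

Calculated osmolality = 2·Na + glucose/18 + BUN/2.8 + ethanol/3.7
= 2·137 + 92/18 + 19/2.8 + 270/3.7
= 274 + 5.11 + 6.79 + 72.97
= 358.87 mOsm/kg ≈ 358.9 mOsm/kg
Osmolar gap = measured − calculated = 363 − 358.9 = 4.1 mOsm/kg

4.1 mOsm/kg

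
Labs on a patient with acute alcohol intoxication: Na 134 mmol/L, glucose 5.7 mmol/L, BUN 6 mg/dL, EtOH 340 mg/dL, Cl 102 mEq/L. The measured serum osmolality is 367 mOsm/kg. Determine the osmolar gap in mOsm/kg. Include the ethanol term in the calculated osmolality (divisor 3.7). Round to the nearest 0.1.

Calculated osmolality = 2·Na + glucose + BUN/2.8 + ethanol/3.7
= 2·134 + 5.7 + 6/2.8 + 340/3.7
= 268 + 5.70 + 2.14 + 91.89
= 367.73 mOsm/kg ≈ 367.7 mOsm/kg
Osmolar gap = measured − calculated = 367 − 367.7 = -0.7 mOsm/kg

-0.7 mOsm/kg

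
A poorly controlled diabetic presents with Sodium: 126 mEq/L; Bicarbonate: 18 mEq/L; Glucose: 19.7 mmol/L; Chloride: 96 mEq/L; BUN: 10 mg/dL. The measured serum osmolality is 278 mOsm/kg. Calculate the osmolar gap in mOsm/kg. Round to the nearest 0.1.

Calculated osmolality = 2·Na + glucose + BUN/2.8
= 2·126 + 19.7 + 10/2.8
= 252 + 19.70 + 3.57
= 275.27 mOsm/kg ≈ 275.3 mOsm/kg
Osmolar gap = measured − calculated = 278 − 275.3 = 2.7 mOsm/kg

2.7 mOsm/kg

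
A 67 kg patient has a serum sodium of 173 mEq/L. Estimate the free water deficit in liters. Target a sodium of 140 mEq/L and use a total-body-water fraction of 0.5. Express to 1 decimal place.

TBW = 0.5 · 67 = 33.5 L
Free water deficit = TBW · (Na/140 − 1)
= 33.5 · (173/140 − 1)
= 33.5 · 0.2357
= 7.9 L

7.9 L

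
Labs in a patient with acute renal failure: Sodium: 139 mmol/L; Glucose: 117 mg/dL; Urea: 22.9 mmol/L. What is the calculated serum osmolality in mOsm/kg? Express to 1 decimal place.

Calculated osmolality = 2·Na + glucose/18 + urea
= 2·139 + 117/18 + 22.9
= 278 + 6.50 + 22.90
= 307.4 mOsm/kg

307.4 mOsm/kg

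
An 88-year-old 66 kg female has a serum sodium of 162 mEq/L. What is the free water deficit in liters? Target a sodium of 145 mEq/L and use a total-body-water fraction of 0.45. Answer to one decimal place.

3.5 L

TBW = 0.45 · 66 = 29.7 L
Free water deficit = TBW · (Na/145 − 1)
= 29.7 · (162/145 − 1)
= 29.7 · 0.1172
= 3.48 L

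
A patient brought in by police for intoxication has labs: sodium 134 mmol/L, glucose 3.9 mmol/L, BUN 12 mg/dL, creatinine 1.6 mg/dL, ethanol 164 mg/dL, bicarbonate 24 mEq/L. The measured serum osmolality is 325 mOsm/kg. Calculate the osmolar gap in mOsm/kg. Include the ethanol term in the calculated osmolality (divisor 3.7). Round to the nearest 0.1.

4.5 mOsm/kg

Calculated osmolality = 2·Na + glucose + BUN/2.8 + ethanol/3.7
= 2·134 + 3.9 + 12/2.8 + 164/3.7
= 268 + 3.90 + 4.29 + 44.32
= 320.51 mOsm/kg ≈ 320.5 mOsm/kg
Osmolar gap = measured − calculated = 325 − 320.5 = 4.5 mOsm/kg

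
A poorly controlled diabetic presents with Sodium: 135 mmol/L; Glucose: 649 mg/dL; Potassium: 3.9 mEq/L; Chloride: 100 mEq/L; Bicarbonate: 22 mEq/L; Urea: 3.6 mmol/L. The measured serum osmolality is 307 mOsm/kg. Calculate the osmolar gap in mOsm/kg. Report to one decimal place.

-2.7 mOsm/kg

Calculated osmolality = 2·Na + glucose/18 + urea
= 2·135 + 649/18 + 3.6
= 270 + 36.06 + 3.60
= 309.66 mOsm/kg ≈ 309.7 mOsm/kg
Osmolar gap = measured − calculated = 307 − 309.7 = -2.7 mOsm/kg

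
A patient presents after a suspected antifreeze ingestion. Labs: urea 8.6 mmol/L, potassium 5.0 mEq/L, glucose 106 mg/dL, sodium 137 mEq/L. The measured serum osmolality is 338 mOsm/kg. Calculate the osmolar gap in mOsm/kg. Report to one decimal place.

49.5 mOsm/kg

Calculated osmolality = 2·Na + glucose/18 + urea
= 2·137 + 106/18 + 8.6
= 274 + 5.89 + 8.60
= 288.49 mOsm/kg ≈ 288.5 mOsm/kg
Osmolar gap = measured − calculated = 338 − 288.5 = 49.5 mOsm/kg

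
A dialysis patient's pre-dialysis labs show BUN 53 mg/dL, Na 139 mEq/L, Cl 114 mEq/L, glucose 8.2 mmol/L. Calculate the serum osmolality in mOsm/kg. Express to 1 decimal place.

Calculated osmolality = 2·Na + glucose + BUN/2.8
= 2·139 + 8.2 + 53/2.8
= 278 + 8.20 + 18.93
= 305.13 mOsm/kg

305.1 mOsm/kg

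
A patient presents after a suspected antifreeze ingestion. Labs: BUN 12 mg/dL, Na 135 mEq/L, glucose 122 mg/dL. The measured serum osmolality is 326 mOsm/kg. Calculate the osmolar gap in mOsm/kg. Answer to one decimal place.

44.9 mOsm/kg

Calculated osmolality = 2·Na + glucose/18 + BUN/2.8
= 2·135 + 122/18 + 12/2.8
= 270 + 6.78 + 4.29
= 281.07 mOsm/kg ≈ 281.1 mOsm/kg
Osmolar gap = measured − calculated = 326 − 281.1 = 44.9 mOsm/kg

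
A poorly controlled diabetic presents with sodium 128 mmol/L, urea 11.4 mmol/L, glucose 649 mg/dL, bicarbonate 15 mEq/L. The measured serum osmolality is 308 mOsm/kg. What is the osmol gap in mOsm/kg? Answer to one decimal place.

4.5 mOsm/kg

Calculated osmolality = 2·Na + glucose/18 + urea
= 2·128 + 649/18 + 11.4
= 256 + 36.06 + 11.40
= 303.46 mOsm/kg ≈ 303.5 mOsm/kg
Osmolar gap = measured − calculated = 308 − 303.5 = 4.5 mOsm/kg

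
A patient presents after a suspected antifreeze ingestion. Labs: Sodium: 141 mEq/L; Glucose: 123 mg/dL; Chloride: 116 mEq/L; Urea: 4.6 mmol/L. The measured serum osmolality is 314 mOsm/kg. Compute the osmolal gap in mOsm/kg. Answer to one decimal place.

Calculated osmolality = 2·Na + glucose/18 + urea
= 2·141 + 123/18 + 4.6
= 282 + 6.83 + 4.60
= 293.43 mOsm/kg ≈ 293.4 mOsm/kg
Osmolar gap = measured − calculated = 314 − 293.4 = 20.6 mOsm/kg

20.6 mOsm/kg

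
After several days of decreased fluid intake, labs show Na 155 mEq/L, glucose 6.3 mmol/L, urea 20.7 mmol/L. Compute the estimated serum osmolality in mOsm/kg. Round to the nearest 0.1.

337.0 mOsm/kg

Calculated osmolality = 2·Na + glucose + urea
= 2·155 + 6.3 + 20.7
= 310 + 6.30 + 20.70
= 337 mOsm/kg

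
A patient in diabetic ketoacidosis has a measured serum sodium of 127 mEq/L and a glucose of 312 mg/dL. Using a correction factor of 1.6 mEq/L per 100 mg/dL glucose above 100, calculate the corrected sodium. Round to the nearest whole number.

Corrected Na = measured Na + 1.6 · (glucose − 100)/100
= 127 + 1.6 · (312 − 100)/100
= 127 + 3.4
= 130.4 mEq/L

130 mEq/L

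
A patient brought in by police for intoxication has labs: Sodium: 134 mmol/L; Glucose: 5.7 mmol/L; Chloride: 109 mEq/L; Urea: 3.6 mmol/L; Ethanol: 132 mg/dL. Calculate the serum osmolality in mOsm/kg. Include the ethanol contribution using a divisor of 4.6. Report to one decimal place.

306.0 mOsm/kg

Calculated osmolality = 2·Na + glucose + urea + ethanol/4.6
= 2·134 + 5.7 + 3.6 + 132/4.6
= 268 + 5.70 + 3.60 + 28.70
= 306 mOsm/kg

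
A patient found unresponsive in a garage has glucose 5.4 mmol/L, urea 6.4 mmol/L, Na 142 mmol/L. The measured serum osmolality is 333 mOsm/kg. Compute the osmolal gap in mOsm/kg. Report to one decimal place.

37.2 mOsm/kg

Calculated osmolality = 2·Na + glucose + urea
= 2·142 + 5.4 + 6.4
= 284 + 5.40 + 6.40
= 295.8 mOsm/kg ≈ 295.8 mOsm/kg
Osmolar gap = measured − calculated = 333 − 295.8 = 37.2 mOsm/kg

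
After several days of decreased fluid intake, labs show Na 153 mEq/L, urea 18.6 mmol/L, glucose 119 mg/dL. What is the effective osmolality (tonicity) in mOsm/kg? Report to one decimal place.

Effective osmolality excludes urea (freely permeant across cell membranes):
2·Na + glucose/18
= 2·153 + 119/18
= 306 + 6.61
= 312.61 mOsm/kg

312.6 mOsm/kg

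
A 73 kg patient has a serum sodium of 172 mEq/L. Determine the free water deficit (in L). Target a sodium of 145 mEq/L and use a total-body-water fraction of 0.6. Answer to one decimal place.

TBW = 0.6 · 73 = 43.8 L
Free water deficit = TBW · (Na/145 − 1)
= 43.8 · (172/145 − 1)
= 43.8 · 0.1862
= 8.16 L

8.2 L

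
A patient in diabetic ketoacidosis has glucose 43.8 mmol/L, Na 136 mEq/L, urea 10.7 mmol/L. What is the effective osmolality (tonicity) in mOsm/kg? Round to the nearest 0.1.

Effective osmolality excludes urea (freely permeant across cell membranes):
2·Na + glucose
= 2·136 + 43.8
= 272 + 43.8
= 315.8 mOsm/kg

315.8 mOsm/kg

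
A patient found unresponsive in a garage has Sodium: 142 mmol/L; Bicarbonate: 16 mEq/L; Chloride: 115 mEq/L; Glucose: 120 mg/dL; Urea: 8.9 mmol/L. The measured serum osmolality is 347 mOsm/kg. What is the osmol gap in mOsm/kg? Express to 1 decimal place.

47.4 mOsm/kg

Calculated osmolality = 2·Na + glucose/18 + urea
= 2·142 + 120/18 + 8.9
= 284 + 6.67 + 8.90
= 299.57 mOsm/kg ≈ 299.6 mOsm/kg
Osmolar gap = measured − calculated = 347 − 299.6 = 47.4 mOsm/kg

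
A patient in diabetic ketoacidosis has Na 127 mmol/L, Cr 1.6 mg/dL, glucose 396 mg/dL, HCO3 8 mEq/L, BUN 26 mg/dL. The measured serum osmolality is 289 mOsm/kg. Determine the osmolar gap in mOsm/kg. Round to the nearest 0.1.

Calculated osmolality = 2·Na + glucose/18 + BUN/2.8
= 2·127 + 396/18 + 26/2.8
= 254 + 22 + 9.29
= 285.29 mOsm/kg ≈ 285.3 mOsm/kg
Osmolar gap = measured − calculated = 289 − 285.3 = 3.7 mOsm/kg

3.7 mOsm/kg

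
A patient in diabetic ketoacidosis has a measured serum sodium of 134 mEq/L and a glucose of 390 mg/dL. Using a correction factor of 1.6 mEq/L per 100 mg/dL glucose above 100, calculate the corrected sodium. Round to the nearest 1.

Corrected Na = measured Na + 1.6 · (glucose − 100)/100
= 134 + 1.6 · (390 − 100)/100
= 134 + 4.6
= 138.6 mEq/L

139 mEq/L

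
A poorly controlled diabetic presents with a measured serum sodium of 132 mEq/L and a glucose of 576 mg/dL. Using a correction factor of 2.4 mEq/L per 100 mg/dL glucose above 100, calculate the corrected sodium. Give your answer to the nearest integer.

Corrected Na = measured Na + 2.4 · (glucose − 100)/100
= 132 + 2.4 · (576 − 100)/100
= 132 + 11.4
= 143.4 mEq/L

143 mEq/L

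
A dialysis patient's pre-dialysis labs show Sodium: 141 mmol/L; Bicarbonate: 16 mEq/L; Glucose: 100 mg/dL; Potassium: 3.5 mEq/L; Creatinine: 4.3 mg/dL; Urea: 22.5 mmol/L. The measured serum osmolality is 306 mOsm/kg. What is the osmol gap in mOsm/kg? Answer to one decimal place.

Calculated osmolality = 2·Na + glucose/18 + urea
= 2·141 + 100/18 + 22.5
= 282 + 5.56 + 22.50
= 310.06 mOsm/kg ≈ 310.1 mOsm/kg
Osmolar gap = measured − calculated = 306 − 310.1 = -4.1 mOsm/kg

-4.1 mOsm/kg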